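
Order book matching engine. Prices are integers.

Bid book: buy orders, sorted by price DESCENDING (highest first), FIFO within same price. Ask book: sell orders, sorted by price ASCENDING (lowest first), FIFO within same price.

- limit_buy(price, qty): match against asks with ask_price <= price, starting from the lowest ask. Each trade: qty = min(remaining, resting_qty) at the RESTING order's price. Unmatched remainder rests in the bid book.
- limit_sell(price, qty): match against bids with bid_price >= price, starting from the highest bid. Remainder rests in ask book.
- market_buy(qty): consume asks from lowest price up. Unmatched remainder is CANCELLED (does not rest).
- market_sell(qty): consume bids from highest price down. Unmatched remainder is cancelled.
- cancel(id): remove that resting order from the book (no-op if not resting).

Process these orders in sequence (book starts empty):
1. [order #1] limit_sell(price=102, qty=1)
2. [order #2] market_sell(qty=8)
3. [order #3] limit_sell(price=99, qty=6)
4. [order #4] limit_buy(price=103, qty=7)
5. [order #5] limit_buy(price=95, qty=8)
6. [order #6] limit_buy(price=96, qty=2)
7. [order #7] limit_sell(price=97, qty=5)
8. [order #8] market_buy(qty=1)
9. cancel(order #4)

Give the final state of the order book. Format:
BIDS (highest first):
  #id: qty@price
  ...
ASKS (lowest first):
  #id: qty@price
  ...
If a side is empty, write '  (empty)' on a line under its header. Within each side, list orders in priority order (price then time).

After op 1 [order #1] limit_sell(price=102, qty=1): fills=none; bids=[-] asks=[#1:1@102]
After op 2 [order #2] market_sell(qty=8): fills=none; bids=[-] asks=[#1:1@102]
After op 3 [order #3] limit_sell(price=99, qty=6): fills=none; bids=[-] asks=[#3:6@99 #1:1@102]
After op 4 [order #4] limit_buy(price=103, qty=7): fills=#4x#3:6@99 #4x#1:1@102; bids=[-] asks=[-]
After op 5 [order #5] limit_buy(price=95, qty=8): fills=none; bids=[#5:8@95] asks=[-]
After op 6 [order #6] limit_buy(price=96, qty=2): fills=none; bids=[#6:2@96 #5:8@95] asks=[-]
After op 7 [order #7] limit_sell(price=97, qty=5): fills=none; bids=[#6:2@96 #5:8@95] asks=[#7:5@97]
After op 8 [order #8] market_buy(qty=1): fills=#8x#7:1@97; bids=[#6:2@96 #5:8@95] asks=[#7:4@97]
After op 9 cancel(order #4): fills=none; bids=[#6:2@96 #5:8@95] asks=[#7:4@97]

Answer: BIDS (highest first):
  #6: 2@96
  #5: 8@95
ASKS (lowest first):
  #7: 4@97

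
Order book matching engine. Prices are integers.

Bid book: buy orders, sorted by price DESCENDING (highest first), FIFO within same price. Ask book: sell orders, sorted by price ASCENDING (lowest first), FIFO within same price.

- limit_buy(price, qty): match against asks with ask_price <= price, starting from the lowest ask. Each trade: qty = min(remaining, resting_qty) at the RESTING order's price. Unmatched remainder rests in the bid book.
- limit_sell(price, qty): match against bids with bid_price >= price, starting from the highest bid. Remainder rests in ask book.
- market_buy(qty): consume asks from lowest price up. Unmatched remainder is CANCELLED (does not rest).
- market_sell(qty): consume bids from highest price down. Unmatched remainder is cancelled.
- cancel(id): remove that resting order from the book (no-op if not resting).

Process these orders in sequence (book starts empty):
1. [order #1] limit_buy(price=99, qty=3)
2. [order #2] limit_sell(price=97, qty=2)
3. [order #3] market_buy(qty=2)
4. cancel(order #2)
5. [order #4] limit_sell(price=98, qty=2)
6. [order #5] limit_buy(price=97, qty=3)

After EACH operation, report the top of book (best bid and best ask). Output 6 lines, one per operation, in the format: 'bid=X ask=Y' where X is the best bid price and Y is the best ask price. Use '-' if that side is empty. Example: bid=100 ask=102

After op 1 [order #1] limit_buy(price=99, qty=3): fills=none; bids=[#1:3@99] asks=[-]
After op 2 [order #2] limit_sell(price=97, qty=2): fills=#1x#2:2@99; bids=[#1:1@99] asks=[-]
After op 3 [order #3] market_buy(qty=2): fills=none; bids=[#1:1@99] asks=[-]
After op 4 cancel(order #2): fills=none; bids=[#1:1@99] asks=[-]
After op 5 [order #4] limit_sell(price=98, qty=2): fills=#1x#4:1@99; bids=[-] asks=[#4:1@98]
After op 6 [order #5] limit_buy(price=97, qty=3): fills=none; bids=[#5:3@97] asks=[#4:1@98]

Answer: bid=99 ask=-
bid=99 ask=-
bid=99 ask=-
bid=99 ask=-
bid=- ask=98
bid=97 ask=98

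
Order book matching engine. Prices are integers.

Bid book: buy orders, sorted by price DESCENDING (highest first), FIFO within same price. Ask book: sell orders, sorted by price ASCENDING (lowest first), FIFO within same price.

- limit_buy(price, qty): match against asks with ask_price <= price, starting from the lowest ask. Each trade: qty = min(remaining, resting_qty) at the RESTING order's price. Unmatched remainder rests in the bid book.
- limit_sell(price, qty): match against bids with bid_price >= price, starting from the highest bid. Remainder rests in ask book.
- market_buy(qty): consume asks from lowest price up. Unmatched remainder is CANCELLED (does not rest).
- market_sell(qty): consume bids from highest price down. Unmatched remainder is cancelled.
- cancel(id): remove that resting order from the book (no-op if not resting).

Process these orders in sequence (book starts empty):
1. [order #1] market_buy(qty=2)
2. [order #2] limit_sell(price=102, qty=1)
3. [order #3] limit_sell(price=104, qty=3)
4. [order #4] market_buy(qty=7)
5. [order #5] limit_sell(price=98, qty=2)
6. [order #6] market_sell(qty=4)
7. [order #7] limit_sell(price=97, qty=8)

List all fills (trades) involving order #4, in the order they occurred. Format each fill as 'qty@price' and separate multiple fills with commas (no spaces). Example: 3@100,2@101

Answer: 1@102,3@104

Derivation:
After op 1 [order #1] market_buy(qty=2): fills=none; bids=[-] asks=[-]
After op 2 [order #2] limit_sell(price=102, qty=1): fills=none; bids=[-] asks=[#2:1@102]
After op 3 [order #3] limit_sell(price=104, qty=3): fills=none; bids=[-] asks=[#2:1@102 #3:3@104]
After op 4 [order #4] market_buy(qty=7): fills=#4x#2:1@102 #4x#3:3@104; bids=[-] asks=[-]
After op 5 [order #5] limit_sell(price=98, qty=2): fills=none; bids=[-] asks=[#5:2@98]
After op 6 [order #6] market_sell(qty=4): fills=none; bids=[-] asks=[#5:2@98]
After op 7 [order #7] limit_sell(price=97, qty=8): fills=none; bids=[-] asks=[#7:8@97 #5:2@98]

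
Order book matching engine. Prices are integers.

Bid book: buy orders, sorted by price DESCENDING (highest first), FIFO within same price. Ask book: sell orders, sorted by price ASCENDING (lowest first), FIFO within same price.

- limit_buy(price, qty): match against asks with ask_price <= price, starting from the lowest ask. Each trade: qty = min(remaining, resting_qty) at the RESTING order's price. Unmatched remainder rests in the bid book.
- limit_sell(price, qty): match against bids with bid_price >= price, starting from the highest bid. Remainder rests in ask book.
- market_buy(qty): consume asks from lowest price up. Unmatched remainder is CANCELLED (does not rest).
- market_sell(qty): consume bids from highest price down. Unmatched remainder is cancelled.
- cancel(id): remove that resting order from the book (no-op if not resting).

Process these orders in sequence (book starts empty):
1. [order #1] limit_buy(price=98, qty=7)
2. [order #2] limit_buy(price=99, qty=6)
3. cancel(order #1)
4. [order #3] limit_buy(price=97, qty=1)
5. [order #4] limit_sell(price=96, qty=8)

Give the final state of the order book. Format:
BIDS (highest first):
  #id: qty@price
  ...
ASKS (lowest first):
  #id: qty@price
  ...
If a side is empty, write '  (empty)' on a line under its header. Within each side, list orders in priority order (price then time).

After op 1 [order #1] limit_buy(price=98, qty=7): fills=none; bids=[#1:7@98] asks=[-]
After op 2 [order #2] limit_buy(price=99, qty=6): fills=none; bids=[#2:6@99 #1:7@98] asks=[-]
After op 3 cancel(order #1): fills=none; bids=[#2:6@99] asks=[-]
After op 4 [order #3] limit_buy(price=97, qty=1): fills=none; bids=[#2:6@99 #3:1@97] asks=[-]
After op 5 [order #4] limit_sell(price=96, qty=8): fills=#2x#4:6@99 #3x#4:1@97; bids=[-] asks=[#4:1@96]

Answer: BIDS (highest first):
  (empty)
ASKS (lowest first):
  #4: 1@96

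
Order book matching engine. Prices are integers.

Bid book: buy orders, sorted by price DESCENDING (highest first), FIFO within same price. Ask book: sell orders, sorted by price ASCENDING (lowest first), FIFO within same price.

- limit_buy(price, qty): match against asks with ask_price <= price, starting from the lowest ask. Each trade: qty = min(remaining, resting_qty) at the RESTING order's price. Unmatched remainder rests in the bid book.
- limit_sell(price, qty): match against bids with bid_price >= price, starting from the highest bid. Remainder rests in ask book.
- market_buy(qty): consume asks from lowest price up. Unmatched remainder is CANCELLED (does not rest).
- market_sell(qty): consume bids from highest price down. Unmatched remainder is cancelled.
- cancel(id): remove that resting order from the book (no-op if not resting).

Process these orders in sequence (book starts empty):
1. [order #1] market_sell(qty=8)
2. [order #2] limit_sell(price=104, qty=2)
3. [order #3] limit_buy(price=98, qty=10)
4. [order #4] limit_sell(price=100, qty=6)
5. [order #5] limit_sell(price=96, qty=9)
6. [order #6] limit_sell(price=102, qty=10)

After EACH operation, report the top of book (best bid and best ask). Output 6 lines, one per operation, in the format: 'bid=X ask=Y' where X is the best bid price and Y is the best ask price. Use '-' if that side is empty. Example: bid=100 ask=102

Answer: bid=- ask=-
bid=- ask=104
bid=98 ask=104
bid=98 ask=100
bid=98 ask=100
bid=98 ask=100

Derivation:
After op 1 [order #1] market_sell(qty=8): fills=none; bids=[-] asks=[-]
After op 2 [order #2] limit_sell(price=104, qty=2): fills=none; bids=[-] asks=[#2:2@104]
After op 3 [order #3] limit_buy(price=98, qty=10): fills=none; bids=[#3:10@98] asks=[#2:2@104]
After op 4 [order #4] limit_sell(price=100, qty=6): fills=none; bids=[#3:10@98] asks=[#4:6@100 #2:2@104]
After op 5 [order #5] limit_sell(price=96, qty=9): fills=#3x#5:9@98; bids=[#3:1@98] asks=[#4:6@100 #2:2@104]
After op 6 [order #6] limit_sell(price=102, qty=10): fills=none; bids=[#3:1@98] asks=[#4:6@100 #6:10@102 #2:2@104]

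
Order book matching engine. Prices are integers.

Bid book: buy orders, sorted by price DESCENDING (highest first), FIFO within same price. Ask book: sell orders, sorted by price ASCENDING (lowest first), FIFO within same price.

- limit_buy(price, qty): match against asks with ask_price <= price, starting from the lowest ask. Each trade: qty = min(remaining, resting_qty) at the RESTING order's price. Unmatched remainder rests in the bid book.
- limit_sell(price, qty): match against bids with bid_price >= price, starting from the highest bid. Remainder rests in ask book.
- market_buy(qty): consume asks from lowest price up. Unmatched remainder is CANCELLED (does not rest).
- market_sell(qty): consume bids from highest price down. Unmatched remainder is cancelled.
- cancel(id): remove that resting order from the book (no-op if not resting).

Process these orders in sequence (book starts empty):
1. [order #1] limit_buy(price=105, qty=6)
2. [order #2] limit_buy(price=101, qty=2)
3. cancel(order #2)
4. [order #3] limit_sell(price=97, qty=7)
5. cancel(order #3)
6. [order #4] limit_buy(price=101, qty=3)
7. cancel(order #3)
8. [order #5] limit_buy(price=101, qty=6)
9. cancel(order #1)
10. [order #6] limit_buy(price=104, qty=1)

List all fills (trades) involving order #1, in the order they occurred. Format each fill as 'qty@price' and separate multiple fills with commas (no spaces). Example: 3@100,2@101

Answer: 6@105

Derivation:
After op 1 [order #1] limit_buy(price=105, qty=6): fills=none; bids=[#1:6@105] asks=[-]
After op 2 [order #2] limit_buy(price=101, qty=2): fills=none; bids=[#1:6@105 #2:2@101] asks=[-]
After op 3 cancel(order #2): fills=none; bids=[#1:6@105] asks=[-]
After op 4 [order #3] limit_sell(price=97, qty=7): fills=#1x#3:6@105; bids=[-] asks=[#3:1@97]
After op 5 cancel(order #3): fills=none; bids=[-] asks=[-]
After op 6 [order #4] limit_buy(price=101, qty=3): fills=none; bids=[#4:3@101] asks=[-]
After op 7 cancel(order #3): fills=none; bids=[#4:3@101] asks=[-]
After op 8 [order #5] limit_buy(price=101, qty=6): fills=none; bids=[#4:3@101 #5:6@101] asks=[-]
After op 9 cancel(order #1): fills=none; bids=[#4:3@101 #5:6@101] asks=[-]
After op 10 [order #6] limit_buy(price=104, qty=1): fills=none; bids=[#6:1@104 #4:3@101 #5:6@101] asks=[-]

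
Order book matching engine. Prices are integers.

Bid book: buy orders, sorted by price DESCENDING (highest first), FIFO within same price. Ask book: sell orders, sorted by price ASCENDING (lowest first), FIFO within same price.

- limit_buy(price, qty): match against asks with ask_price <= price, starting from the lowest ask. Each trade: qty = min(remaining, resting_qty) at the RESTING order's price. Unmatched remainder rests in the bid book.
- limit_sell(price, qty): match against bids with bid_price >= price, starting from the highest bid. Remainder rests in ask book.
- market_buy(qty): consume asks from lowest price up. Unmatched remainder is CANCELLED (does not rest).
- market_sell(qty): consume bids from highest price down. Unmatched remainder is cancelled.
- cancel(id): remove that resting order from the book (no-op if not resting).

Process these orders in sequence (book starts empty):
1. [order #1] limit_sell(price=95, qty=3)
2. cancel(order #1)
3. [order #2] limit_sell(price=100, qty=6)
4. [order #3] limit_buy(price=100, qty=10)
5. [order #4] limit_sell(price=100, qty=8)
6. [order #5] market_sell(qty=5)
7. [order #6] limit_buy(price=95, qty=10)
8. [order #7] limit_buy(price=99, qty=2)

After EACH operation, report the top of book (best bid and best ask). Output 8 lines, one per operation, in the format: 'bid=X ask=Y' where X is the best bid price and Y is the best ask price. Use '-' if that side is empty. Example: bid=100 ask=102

Answer: bid=- ask=95
bid=- ask=-
bid=- ask=100
bid=100 ask=-
bid=- ask=100
bid=- ask=100
bid=95 ask=100
bid=99 ask=100

Derivation:
After op 1 [order #1] limit_sell(price=95, qty=3): fills=none; bids=[-] asks=[#1:3@95]
After op 2 cancel(order #1): fills=none; bids=[-] asks=[-]
After op 3 [order #2] limit_sell(price=100, qty=6): fills=none; bids=[-] asks=[#2:6@100]
After op 4 [order #3] limit_buy(price=100, qty=10): fills=#3x#2:6@100; bids=[#3:4@100] asks=[-]
After op 5 [order #4] limit_sell(price=100, qty=8): fills=#3x#4:4@100; bids=[-] asks=[#4:4@100]
After op 6 [order #5] market_sell(qty=5): fills=none; bids=[-] asks=[#4:4@100]
After op 7 [order #6] limit_buy(price=95, qty=10): fills=none; bids=[#6:10@95] asks=[#4:4@100]
After op 8 [order #7] limit_buy(price=99, qty=2): fills=none; bids=[#7:2@99 #6:10@95] asks=[#4:4@100]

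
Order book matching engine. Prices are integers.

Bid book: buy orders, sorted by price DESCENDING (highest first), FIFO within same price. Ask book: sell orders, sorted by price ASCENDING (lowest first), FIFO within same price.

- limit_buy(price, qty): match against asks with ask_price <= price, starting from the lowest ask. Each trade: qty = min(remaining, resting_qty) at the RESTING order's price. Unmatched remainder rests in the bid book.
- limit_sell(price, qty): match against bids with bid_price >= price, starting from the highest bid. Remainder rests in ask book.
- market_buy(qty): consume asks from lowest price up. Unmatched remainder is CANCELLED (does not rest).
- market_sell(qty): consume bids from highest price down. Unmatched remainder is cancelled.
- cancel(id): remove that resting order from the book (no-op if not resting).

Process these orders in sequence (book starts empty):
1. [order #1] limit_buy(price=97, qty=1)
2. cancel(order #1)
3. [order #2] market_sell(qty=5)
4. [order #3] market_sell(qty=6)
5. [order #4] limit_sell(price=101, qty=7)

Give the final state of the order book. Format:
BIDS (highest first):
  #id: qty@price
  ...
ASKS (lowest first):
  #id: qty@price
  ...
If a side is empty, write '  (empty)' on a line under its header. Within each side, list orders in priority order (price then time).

Answer: BIDS (highest first):
  (empty)
ASKS (lowest first):
  #4: 7@101

Derivation:
After op 1 [order #1] limit_buy(price=97, qty=1): fills=none; bids=[#1:1@97] asks=[-]
After op 2 cancel(order #1): fills=none; bids=[-] asks=[-]
After op 3 [order #2] market_sell(qty=5): fills=none; bids=[-] asks=[-]
After op 4 [order #3] market_sell(qty=6): fills=none; bids=[-] asks=[-]
After op 5 [order #4] limit_sell(price=101, qty=7): fills=none; bids=[-] asks=[#4:7@101]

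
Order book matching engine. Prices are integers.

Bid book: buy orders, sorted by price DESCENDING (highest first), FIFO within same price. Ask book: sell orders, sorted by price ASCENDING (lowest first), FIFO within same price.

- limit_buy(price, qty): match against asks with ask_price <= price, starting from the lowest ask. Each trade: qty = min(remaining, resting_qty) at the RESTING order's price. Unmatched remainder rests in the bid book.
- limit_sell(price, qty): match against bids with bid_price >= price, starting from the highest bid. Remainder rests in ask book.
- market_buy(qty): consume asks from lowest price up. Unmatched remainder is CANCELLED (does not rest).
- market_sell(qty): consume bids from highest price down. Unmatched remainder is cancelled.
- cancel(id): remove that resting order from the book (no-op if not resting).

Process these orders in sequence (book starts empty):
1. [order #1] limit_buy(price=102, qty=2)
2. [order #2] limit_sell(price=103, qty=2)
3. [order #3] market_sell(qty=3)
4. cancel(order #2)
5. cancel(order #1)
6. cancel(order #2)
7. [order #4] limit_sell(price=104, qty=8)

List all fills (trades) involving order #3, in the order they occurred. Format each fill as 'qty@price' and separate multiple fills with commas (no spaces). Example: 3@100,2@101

Answer: 2@102

Derivation:
After op 1 [order #1] limit_buy(price=102, qty=2): fills=none; bids=[#1:2@102] asks=[-]
After op 2 [order #2] limit_sell(price=103, qty=2): fills=none; bids=[#1:2@102] asks=[#2:2@103]
After op 3 [order #3] market_sell(qty=3): fills=#1x#3:2@102; bids=[-] asks=[#2:2@103]
After op 4 cancel(order #2): fills=none; bids=[-] asks=[-]
After op 5 cancel(order #1): fills=none; bids=[-] asks=[-]
After op 6 cancel(order #2): fills=none; bids=[-] asks=[-]
After op 7 [order #4] limit_sell(price=104, qty=8): fills=none; bids=[-] asks=[#4:8@104]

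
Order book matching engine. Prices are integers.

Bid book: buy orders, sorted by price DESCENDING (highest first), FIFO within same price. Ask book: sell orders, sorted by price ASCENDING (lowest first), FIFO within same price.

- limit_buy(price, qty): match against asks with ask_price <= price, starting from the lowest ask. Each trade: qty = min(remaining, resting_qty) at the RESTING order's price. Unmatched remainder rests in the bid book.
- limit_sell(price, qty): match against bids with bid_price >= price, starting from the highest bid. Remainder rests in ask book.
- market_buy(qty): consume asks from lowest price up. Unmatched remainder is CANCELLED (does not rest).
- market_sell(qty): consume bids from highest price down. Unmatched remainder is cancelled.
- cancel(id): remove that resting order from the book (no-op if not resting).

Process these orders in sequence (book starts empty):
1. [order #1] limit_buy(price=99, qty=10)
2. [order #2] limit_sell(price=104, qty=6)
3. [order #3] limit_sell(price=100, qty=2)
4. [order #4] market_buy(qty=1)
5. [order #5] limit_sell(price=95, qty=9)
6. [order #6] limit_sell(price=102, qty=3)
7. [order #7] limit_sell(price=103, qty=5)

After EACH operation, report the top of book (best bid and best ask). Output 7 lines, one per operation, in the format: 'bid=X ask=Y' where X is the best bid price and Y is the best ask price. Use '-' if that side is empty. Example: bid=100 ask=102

After op 1 [order #1] limit_buy(price=99, qty=10): fills=none; bids=[#1:10@99] asks=[-]
After op 2 [order #2] limit_sell(price=104, qty=6): fills=none; bids=[#1:10@99] asks=[#2:6@104]
After op 3 [order #3] limit_sell(price=100, qty=2): fills=none; bids=[#1:10@99] asks=[#3:2@100 #2:6@104]
After op 4 [order #4] market_buy(qty=1): fills=#4x#3:1@100; bids=[#1:10@99] asks=[#3:1@100 #2:6@104]
After op 5 [order #5] limit_sell(price=95, qty=9): fills=#1x#5:9@99; bids=[#1:1@99] asks=[#3:1@100 #2:6@104]
After op 6 [order #6] limit_sell(price=102, qty=3): fills=none; bids=[#1:1@99] asks=[#3:1@100 #6:3@102 #2:6@104]
After op 7 [order #7] limit_sell(price=103, qty=5): fills=none; bids=[#1:1@99] asks=[#3:1@100 #6:3@102 #7:5@103 #2:6@104]

Answer: bid=99 ask=-
bid=99 ask=104
bid=99 ask=100
bid=99 ask=100
bid=99 ask=100
bid=99 ask=100
bid=99 ask=100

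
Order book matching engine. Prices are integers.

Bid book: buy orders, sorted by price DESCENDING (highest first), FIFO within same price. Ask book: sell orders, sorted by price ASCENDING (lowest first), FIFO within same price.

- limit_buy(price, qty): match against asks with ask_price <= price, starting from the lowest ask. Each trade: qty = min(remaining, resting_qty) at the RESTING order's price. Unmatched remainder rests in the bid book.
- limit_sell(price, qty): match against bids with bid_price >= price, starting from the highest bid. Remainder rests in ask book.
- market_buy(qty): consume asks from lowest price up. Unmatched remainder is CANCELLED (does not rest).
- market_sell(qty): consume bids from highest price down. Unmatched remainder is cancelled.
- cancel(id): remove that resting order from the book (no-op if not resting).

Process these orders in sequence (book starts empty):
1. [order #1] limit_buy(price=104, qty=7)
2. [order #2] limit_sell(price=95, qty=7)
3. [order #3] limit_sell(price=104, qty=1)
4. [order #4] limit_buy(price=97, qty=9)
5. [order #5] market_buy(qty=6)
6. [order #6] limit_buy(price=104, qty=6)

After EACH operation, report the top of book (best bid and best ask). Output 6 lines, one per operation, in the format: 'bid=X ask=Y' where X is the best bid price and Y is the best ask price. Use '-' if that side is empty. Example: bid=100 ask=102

After op 1 [order #1] limit_buy(price=104, qty=7): fills=none; bids=[#1:7@104] asks=[-]
After op 2 [order #2] limit_sell(price=95, qty=7): fills=#1x#2:7@104; bids=[-] asks=[-]
After op 3 [order #3] limit_sell(price=104, qty=1): fills=none; bids=[-] asks=[#3:1@104]
After op 4 [order #4] limit_buy(price=97, qty=9): fills=none; bids=[#4:9@97] asks=[#3:1@104]
After op 5 [order #5] market_buy(qty=6): fills=#5x#3:1@104; bids=[#4:9@97] asks=[-]
After op 6 [order #6] limit_buy(price=104, qty=6): fills=none; bids=[#6:6@104 #4:9@97] asks=[-]

Answer: bid=104 ask=-
bid=- ask=-
bid=- ask=104
bid=97 ask=104
bid=97 ask=-
bid=104 ask=-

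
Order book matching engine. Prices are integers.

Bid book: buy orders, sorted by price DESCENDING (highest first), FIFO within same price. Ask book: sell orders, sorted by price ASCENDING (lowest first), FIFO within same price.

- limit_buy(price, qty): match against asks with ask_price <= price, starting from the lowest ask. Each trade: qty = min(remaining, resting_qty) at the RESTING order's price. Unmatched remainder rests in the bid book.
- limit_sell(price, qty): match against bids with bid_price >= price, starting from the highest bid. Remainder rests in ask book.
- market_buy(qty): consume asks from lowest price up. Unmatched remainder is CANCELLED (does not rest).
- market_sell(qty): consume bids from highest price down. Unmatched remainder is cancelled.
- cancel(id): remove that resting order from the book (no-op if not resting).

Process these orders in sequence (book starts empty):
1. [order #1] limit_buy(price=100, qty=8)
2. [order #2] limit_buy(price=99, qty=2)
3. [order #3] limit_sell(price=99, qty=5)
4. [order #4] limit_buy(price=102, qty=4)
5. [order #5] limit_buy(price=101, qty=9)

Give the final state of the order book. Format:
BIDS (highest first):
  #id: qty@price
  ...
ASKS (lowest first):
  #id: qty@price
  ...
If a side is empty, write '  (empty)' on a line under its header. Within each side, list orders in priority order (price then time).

Answer: BIDS (highest first):
  #4: 4@102
  #5: 9@101
  #1: 3@100
  #2: 2@99
ASKS (lowest first):
  (empty)

Derivation:
After op 1 [order #1] limit_buy(price=100, qty=8): fills=none; bids=[#1:8@100] asks=[-]
After op 2 [order #2] limit_buy(price=99, qty=2): fills=none; bids=[#1:8@100 #2:2@99] asks=[-]
After op 3 [order #3] limit_sell(price=99, qty=5): fills=#1x#3:5@100; bids=[#1:3@100 #2:2@99] asks=[-]
After op 4 [order #4] limit_buy(price=102, qty=4): fills=none; bids=[#4:4@102 #1:3@100 #2:2@99] asks=[-]
After op 5 [order #5] limit_buy(price=101, qty=9): fills=none; bids=[#4:4@102 #5:9@101 #1:3@100 #2:2@99] asks=[-]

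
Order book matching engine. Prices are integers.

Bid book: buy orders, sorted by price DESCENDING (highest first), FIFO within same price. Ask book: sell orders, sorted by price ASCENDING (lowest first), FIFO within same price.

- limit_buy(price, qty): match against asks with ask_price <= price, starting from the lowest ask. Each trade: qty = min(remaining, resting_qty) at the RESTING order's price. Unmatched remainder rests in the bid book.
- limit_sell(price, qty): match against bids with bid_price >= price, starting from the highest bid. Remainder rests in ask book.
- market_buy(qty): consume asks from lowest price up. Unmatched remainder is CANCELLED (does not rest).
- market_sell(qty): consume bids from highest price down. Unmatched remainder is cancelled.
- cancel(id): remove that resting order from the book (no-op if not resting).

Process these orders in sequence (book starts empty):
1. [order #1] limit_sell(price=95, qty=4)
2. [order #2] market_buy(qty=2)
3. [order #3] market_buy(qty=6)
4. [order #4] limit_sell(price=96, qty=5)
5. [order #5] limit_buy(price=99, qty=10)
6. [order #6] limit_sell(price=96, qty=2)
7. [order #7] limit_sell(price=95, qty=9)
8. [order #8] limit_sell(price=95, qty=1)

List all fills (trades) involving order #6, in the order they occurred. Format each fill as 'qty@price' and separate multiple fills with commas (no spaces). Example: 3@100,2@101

After op 1 [order #1] limit_sell(price=95, qty=4): fills=none; bids=[-] asks=[#1:4@95]
After op 2 [order #2] market_buy(qty=2): fills=#2x#1:2@95; bids=[-] asks=[#1:2@95]
After op 3 [order #3] market_buy(qty=6): fills=#3x#1:2@95; bids=[-] asks=[-]
After op 4 [order #4] limit_sell(price=96, qty=5): fills=none; bids=[-] asks=[#4:5@96]
After op 5 [order #5] limit_buy(price=99, qty=10): fills=#5x#4:5@96; bids=[#5:5@99] asks=[-]
After op 6 [order #6] limit_sell(price=96, qty=2): fills=#5x#6:2@99; bids=[#5:3@99] asks=[-]
After op 7 [order #7] limit_sell(price=95, qty=9): fills=#5x#7:3@99; bids=[-] asks=[#7:6@95]
After op 8 [order #8] limit_sell(price=95, qty=1): fills=none; bids=[-] asks=[#7:6@95 #8:1@95]

Answer: 2@99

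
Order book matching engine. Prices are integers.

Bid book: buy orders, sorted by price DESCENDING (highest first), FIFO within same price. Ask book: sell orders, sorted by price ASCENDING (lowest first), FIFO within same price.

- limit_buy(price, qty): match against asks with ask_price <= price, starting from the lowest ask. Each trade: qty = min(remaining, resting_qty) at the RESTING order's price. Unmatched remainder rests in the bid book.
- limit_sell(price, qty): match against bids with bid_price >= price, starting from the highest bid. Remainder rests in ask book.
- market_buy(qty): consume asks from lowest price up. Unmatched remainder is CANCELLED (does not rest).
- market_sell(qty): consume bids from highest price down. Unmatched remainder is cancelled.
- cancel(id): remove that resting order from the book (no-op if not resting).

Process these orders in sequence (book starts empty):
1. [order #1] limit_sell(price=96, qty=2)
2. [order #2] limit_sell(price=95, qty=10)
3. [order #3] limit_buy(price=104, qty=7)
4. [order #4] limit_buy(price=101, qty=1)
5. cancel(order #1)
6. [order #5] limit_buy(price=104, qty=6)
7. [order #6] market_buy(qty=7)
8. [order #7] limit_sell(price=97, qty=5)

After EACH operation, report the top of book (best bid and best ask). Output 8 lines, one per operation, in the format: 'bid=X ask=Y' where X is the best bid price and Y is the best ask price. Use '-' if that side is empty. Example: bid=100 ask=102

Answer: bid=- ask=96
bid=- ask=95
bid=- ask=95
bid=- ask=95
bid=- ask=95
bid=104 ask=-
bid=104 ask=-
bid=- ask=97

Derivation:
After op 1 [order #1] limit_sell(price=96, qty=2): fills=none; bids=[-] asks=[#1:2@96]
After op 2 [order #2] limit_sell(price=95, qty=10): fills=none; bids=[-] asks=[#2:10@95 #1:2@96]
After op 3 [order #3] limit_buy(price=104, qty=7): fills=#3x#2:7@95; bids=[-] asks=[#2:3@95 #1:2@96]
After op 4 [order #4] limit_buy(price=101, qty=1): fills=#4x#2:1@95; bids=[-] asks=[#2:2@95 #1:2@96]
After op 5 cancel(order #1): fills=none; bids=[-] asks=[#2:2@95]
After op 6 [order #5] limit_buy(price=104, qty=6): fills=#5x#2:2@95; bids=[#5:4@104] asks=[-]
After op 7 [order #6] market_buy(qty=7): fills=none; bids=[#5:4@104] asks=[-]
After op 8 [order #7] limit_sell(price=97, qty=5): fills=#5x#7:4@104; bids=[-] asks=[#7:1@97]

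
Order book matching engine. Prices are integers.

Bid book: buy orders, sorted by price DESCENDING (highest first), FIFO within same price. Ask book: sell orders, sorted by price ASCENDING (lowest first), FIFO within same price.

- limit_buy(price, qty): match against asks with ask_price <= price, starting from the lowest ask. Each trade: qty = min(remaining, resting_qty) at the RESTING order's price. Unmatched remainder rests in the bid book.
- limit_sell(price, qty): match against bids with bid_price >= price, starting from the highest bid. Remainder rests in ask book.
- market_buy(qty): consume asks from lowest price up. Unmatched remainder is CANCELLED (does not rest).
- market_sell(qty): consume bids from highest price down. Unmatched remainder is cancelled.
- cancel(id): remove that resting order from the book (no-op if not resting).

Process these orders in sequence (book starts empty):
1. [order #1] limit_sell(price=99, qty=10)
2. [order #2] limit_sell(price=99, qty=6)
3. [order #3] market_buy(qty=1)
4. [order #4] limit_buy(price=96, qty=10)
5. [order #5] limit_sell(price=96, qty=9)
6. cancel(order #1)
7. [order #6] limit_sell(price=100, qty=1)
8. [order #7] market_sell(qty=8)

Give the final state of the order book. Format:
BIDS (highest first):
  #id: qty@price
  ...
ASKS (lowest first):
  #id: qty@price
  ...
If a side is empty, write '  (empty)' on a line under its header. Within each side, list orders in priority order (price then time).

Answer: BIDS (highest first):
  (empty)
ASKS (lowest first):
  #2: 6@99
  #6: 1@100

Derivation:
After op 1 [order #1] limit_sell(price=99, qty=10): fills=none; bids=[-] asks=[#1:10@99]
After op 2 [order #2] limit_sell(price=99, qty=6): fills=none; bids=[-] asks=[#1:10@99 #2:6@99]
After op 3 [order #3] market_buy(qty=1): fills=#3x#1:1@99; bids=[-] asks=[#1:9@99 #2:6@99]
After op 4 [order #4] limit_buy(price=96, qty=10): fills=none; bids=[#4:10@96] asks=[#1:9@99 #2:6@99]
After op 5 [order #5] limit_sell(price=96, qty=9): fills=#4x#5:9@96; bids=[#4:1@96] asks=[#1:9@99 #2:6@99]
After op 6 cancel(order #1): fills=none; bids=[#4:1@96] asks=[#2:6@99]
After op 7 [order #6] limit_sell(price=100, qty=1): fills=none; bids=[#4:1@96] asks=[#2:6@99 #6:1@100]
After op 8 [order #7] market_sell(qty=8): fills=#4x#7:1@96; bids=[-] asks=[#2:6@99 #6:1@100]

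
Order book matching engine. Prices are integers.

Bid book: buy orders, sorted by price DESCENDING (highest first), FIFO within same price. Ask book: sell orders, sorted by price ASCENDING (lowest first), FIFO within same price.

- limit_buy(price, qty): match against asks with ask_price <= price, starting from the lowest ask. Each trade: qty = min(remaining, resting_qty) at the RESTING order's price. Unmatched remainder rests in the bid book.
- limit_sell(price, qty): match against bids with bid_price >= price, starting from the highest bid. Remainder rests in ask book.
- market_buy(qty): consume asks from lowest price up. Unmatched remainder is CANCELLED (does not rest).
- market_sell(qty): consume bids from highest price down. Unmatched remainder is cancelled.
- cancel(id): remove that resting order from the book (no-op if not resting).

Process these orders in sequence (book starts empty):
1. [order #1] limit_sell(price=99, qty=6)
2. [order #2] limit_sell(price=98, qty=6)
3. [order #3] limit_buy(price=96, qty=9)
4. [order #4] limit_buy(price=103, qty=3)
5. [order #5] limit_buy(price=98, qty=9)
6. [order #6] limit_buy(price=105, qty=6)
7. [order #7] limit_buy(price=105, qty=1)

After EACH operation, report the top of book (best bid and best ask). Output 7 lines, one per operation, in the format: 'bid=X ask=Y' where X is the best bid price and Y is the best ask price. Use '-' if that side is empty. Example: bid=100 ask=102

Answer: bid=- ask=99
bid=- ask=98
bid=96 ask=98
bid=96 ask=98
bid=98 ask=99
bid=98 ask=-
bid=105 ask=-

Derivation:
After op 1 [order #1] limit_sell(price=99, qty=6): fills=none; bids=[-] asks=[#1:6@99]
After op 2 [order #2] limit_sell(price=98, qty=6): fills=none; bids=[-] asks=[#2:6@98 #1:6@99]
After op 3 [order #3] limit_buy(price=96, qty=9): fills=none; bids=[#3:9@96] asks=[#2:6@98 #1:6@99]
After op 4 [order #4] limit_buy(price=103, qty=3): fills=#4x#2:3@98; bids=[#3:9@96] asks=[#2:3@98 #1:6@99]
After op 5 [order #5] limit_buy(price=98, qty=9): fills=#5x#2:3@98; bids=[#5:6@98 #3:9@96] asks=[#1:6@99]
After op 6 [order #6] limit_buy(price=105, qty=6): fills=#6x#1:6@99; bids=[#5:6@98 #3:9@96] asks=[-]
After op 7 [order #7] limit_buy(price=105, qty=1): fills=none; bids=[#7:1@105 #5:6@98 #3:9@96] asks=[-]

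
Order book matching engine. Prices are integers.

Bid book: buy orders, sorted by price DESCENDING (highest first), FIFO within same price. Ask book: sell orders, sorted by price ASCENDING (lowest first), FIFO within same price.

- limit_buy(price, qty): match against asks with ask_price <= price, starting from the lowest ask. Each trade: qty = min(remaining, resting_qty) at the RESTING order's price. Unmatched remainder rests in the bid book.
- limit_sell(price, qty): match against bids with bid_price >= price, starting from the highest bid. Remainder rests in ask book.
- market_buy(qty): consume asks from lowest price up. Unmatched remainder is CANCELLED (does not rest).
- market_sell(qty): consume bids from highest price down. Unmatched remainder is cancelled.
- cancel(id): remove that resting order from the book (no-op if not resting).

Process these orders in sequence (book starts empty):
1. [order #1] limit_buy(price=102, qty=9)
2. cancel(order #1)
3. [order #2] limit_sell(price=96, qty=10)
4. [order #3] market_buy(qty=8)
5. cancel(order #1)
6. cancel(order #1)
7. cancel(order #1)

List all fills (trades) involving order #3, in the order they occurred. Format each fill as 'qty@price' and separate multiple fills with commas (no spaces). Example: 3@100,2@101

Answer: 8@96

Derivation:
After op 1 [order #1] limit_buy(price=102, qty=9): fills=none; bids=[#1:9@102] asks=[-]
After op 2 cancel(order #1): fills=none; bids=[-] asks=[-]
After op 3 [order #2] limit_sell(price=96, qty=10): fills=none; bids=[-] asks=[#2:10@96]
After op 4 [order #3] market_buy(qty=8): fills=#3x#2:8@96; bids=[-] asks=[#2:2@96]
After op 5 cancel(order #1): fills=none; bids=[-] asks=[#2:2@96]
After op 6 cancel(order #1): fills=none; bids=[-] asks=[#2:2@96]
After op 7 cancel(order #1): fills=none; bids=[-] asks=[#2:2@96]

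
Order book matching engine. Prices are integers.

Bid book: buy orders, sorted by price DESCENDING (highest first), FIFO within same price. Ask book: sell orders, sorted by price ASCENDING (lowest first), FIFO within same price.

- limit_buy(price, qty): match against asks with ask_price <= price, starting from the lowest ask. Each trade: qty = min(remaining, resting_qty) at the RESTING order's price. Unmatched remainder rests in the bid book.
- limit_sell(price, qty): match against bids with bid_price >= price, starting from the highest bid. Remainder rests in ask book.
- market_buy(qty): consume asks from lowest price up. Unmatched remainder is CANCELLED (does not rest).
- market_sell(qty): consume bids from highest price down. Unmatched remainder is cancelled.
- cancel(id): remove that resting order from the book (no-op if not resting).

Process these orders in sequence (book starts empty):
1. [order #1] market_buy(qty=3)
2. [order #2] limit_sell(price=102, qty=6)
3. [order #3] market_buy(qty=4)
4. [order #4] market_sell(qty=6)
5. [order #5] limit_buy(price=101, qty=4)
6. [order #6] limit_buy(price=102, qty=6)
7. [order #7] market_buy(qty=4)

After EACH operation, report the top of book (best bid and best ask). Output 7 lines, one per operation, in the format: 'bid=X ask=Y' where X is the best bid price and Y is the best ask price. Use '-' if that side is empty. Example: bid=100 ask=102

Answer: bid=- ask=-
bid=- ask=102
bid=- ask=102
bid=- ask=102
bid=101 ask=102
bid=102 ask=-
bid=102 ask=-

Derivation:
After op 1 [order #1] market_buy(qty=3): fills=none; bids=[-] asks=[-]
After op 2 [order #2] limit_sell(price=102, qty=6): fills=none; bids=[-] asks=[#2:6@102]
After op 3 [order #3] market_buy(qty=4): fills=#3x#2:4@102; bids=[-] asks=[#2:2@102]
After op 4 [order #4] market_sell(qty=6): fills=none; bids=[-] asks=[#2:2@102]
After op 5 [order #5] limit_buy(price=101, qty=4): fills=none; bids=[#5:4@101] asks=[#2:2@102]
After op 6 [order #6] limit_buy(price=102, qty=6): fills=#6x#2:2@102; bids=[#6:4@102 #5:4@101] asks=[-]
After op 7 [order #7] market_buy(qty=4): fills=none; bids=[#6:4@102 #5:4@101] asks=[-]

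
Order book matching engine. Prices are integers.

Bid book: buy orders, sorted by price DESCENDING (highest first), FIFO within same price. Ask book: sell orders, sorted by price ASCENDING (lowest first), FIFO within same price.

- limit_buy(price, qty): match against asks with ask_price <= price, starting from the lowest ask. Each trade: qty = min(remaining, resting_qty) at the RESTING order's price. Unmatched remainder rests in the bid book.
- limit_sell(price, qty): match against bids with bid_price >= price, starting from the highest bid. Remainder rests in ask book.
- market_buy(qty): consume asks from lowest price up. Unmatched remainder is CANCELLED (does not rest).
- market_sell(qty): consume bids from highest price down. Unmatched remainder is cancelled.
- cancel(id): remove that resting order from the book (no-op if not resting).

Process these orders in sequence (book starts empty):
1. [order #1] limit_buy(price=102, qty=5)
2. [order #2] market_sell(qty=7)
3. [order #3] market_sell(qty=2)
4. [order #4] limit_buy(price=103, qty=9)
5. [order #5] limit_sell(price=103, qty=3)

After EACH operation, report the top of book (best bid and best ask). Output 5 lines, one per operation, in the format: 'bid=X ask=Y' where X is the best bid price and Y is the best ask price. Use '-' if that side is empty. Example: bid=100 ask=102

Answer: bid=102 ask=-
bid=- ask=-
bid=- ask=-
bid=103 ask=-
bid=103 ask=-

Derivation:
After op 1 [order #1] limit_buy(price=102, qty=5): fills=none; bids=[#1:5@102] asks=[-]
After op 2 [order #2] market_sell(qty=7): fills=#1x#2:5@102; bids=[-] asks=[-]
After op 3 [order #3] market_sell(qty=2): fills=none; bids=[-] asks=[-]
After op 4 [order #4] limit_buy(price=103, qty=9): fills=none; bids=[#4:9@103] asks=[-]
After op 5 [order #5] limit_sell(price=103, qty=3): fills=#4x#5:3@103; bids=[#4:6@103] asks=[-]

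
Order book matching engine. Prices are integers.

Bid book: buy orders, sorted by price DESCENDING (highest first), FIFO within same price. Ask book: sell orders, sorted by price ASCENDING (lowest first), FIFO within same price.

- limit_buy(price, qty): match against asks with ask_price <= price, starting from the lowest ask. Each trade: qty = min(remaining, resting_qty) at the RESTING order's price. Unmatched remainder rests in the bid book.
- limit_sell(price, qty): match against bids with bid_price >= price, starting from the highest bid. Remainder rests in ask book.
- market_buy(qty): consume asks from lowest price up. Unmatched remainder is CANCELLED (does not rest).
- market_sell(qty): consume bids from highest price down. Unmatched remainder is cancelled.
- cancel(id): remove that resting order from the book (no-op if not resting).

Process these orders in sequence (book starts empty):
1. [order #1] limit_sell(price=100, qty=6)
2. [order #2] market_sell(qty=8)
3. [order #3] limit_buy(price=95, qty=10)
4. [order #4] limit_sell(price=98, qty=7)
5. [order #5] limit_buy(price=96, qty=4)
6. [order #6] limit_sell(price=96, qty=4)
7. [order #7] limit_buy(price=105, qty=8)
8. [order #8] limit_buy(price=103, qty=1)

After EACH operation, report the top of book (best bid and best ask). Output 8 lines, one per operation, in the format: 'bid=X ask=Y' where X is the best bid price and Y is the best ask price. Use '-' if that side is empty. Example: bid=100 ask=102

Answer: bid=- ask=100
bid=- ask=100
bid=95 ask=100
bid=95 ask=98
bid=96 ask=98
bid=95 ask=98
bid=95 ask=100
bid=95 ask=100

Derivation:
After op 1 [order #1] limit_sell(price=100, qty=6): fills=none; bids=[-] asks=[#1:6@100]
After op 2 [order #2] market_sell(qty=8): fills=none; bids=[-] asks=[#1:6@100]
After op 3 [order #3] limit_buy(price=95, qty=10): fills=none; bids=[#3:10@95] asks=[#1:6@100]
After op 4 [order #4] limit_sell(price=98, qty=7): fills=none; bids=[#3:10@95] asks=[#4:7@98 #1:6@100]
After op 5 [order #5] limit_buy(price=96, qty=4): fills=none; bids=[#5:4@96 #3:10@95] asks=[#4:7@98 #1:6@100]
After op 6 [order #6] limit_sell(price=96, qty=4): fills=#5x#6:4@96; bids=[#3:10@95] asks=[#4:7@98 #1:6@100]
After op 7 [order #7] limit_buy(price=105, qty=8): fills=#7x#4:7@98 #7x#1:1@100; bids=[#3:10@95] asks=[#1:5@100]
After op 8 [order #8] limit_buy(price=103, qty=1): fills=#8x#1:1@100; bids=[#3:10@95] asks=[#1:4@100]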